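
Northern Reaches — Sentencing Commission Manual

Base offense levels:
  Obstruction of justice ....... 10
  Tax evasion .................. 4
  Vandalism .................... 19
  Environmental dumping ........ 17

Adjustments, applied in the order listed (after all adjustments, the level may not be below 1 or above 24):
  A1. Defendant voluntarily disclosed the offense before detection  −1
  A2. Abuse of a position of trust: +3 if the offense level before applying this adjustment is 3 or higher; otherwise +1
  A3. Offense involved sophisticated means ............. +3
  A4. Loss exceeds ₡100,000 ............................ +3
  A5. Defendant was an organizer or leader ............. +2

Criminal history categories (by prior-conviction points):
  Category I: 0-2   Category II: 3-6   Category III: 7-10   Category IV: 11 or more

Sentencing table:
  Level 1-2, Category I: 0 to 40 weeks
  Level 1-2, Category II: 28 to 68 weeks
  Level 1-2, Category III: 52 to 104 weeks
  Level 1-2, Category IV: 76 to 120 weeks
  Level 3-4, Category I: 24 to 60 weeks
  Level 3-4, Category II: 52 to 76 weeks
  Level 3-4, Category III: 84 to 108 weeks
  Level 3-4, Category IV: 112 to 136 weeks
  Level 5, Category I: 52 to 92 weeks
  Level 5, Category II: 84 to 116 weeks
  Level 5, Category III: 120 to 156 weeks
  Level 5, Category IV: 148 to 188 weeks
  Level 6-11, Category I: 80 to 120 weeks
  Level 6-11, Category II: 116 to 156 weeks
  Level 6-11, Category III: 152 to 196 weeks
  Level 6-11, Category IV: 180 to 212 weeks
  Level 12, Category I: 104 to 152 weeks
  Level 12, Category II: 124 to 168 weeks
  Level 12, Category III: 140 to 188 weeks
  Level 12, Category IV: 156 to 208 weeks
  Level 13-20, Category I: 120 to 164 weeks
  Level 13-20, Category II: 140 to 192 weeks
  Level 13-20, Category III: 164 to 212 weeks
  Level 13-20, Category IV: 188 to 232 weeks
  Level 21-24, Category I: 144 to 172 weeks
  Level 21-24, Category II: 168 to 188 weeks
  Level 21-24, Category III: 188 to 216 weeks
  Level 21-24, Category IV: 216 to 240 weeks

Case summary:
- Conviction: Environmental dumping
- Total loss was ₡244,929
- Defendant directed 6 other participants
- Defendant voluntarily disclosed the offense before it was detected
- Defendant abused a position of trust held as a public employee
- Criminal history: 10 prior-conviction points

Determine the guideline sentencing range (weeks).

188-216 weeks

Base offense level for environmental dumping: 17.
A1 applies: 17 − 1 = 16.
A2 applies (level before this adjustment is 16 ≥ 3, so +3): 16 + 3 = 19.
A3 does not apply.
A4 applies: 19 + 3 = 22.
A5 applies: 22 + 2 = 24.
Final offense level: 24.
Criminal history: 10 prior points → Category III (7-10).
Level 24 falls in the 21-24 band.
Grid: Level 21-24 × Category III = 188-216 weeks.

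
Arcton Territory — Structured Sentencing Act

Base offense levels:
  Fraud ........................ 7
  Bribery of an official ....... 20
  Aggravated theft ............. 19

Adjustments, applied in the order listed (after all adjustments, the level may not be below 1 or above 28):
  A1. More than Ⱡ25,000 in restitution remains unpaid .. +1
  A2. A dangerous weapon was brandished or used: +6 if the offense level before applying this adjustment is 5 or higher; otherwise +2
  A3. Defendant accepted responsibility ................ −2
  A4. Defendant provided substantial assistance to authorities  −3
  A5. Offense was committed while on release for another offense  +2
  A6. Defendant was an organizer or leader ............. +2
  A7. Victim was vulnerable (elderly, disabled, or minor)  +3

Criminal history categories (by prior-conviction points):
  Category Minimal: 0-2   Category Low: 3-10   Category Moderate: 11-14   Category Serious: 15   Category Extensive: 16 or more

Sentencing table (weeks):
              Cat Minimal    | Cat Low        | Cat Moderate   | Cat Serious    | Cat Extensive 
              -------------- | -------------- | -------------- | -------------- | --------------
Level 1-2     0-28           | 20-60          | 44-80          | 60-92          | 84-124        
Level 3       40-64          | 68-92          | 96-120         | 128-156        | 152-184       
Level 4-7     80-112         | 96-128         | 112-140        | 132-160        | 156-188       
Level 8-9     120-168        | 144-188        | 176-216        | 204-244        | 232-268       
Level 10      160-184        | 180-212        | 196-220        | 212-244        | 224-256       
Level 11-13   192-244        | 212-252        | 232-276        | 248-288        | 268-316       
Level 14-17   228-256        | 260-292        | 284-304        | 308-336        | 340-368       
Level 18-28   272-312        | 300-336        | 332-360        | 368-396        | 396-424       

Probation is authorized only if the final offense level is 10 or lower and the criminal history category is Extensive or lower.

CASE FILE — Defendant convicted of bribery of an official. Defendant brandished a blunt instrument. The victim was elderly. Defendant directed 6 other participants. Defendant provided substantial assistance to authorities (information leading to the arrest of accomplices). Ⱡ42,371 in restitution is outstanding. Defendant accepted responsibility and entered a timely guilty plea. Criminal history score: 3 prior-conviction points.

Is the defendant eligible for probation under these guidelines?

No

Base offense level for bribery of an official: 20.
A1 applies: 20 + 1 = 21.
A2 applies (level before this adjustment is 21 ≥ 5, so +6): 21 + 6 = 27.
A3 applies: 27 − 2 = 25.
A4 applies: 25 − 3 = 22.
A6 applies: 22 + 2 = 24.
A7 applies: 24 + 3 = 27.
Final offense level: 27.
Criminal history: 3 prior points → Category Low (3-10).
Level 27 falls in the 18-28 band.
Grid: Level 18-28 × Category Low = 300-336 weeks.
Probation check: level 27 > 10 and category Low ≤ Extensive → not eligible.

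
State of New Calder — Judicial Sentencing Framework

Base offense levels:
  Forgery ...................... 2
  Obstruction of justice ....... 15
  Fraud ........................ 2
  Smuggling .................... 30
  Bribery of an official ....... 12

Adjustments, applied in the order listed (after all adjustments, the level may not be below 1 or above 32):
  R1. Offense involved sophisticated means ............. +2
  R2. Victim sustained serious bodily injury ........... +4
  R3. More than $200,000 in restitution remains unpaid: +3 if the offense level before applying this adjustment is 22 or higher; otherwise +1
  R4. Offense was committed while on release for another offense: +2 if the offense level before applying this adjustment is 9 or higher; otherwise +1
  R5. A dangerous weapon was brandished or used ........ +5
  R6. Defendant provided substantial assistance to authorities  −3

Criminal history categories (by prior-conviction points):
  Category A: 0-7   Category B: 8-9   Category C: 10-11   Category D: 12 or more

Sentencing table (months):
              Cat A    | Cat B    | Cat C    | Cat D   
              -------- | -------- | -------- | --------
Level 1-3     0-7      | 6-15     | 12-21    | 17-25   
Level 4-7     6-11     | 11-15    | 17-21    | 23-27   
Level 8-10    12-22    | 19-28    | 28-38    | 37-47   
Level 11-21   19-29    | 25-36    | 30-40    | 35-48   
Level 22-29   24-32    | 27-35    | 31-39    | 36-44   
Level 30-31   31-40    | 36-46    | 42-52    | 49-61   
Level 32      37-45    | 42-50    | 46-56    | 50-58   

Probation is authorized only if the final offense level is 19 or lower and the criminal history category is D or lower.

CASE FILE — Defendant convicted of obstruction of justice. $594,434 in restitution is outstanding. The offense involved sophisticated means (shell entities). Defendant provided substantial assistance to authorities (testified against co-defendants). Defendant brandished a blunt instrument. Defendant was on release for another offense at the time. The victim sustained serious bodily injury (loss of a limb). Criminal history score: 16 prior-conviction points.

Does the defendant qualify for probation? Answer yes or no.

Base offense level for obstruction of justice: 15.
R1 applies: 15 + 2 = 17.
R2 applies: 17 + 4 = 21.
R3 applies (level before this adjustment is 21 < 22, so +1): 21 + 1 = 22.
R4 applies (level before this adjustment is 22 ≥ 9, so +2): 22 + 2 = 24.
R5 applies: 24 + 5 = 29.
R6 applies: 29 − 3 = 26.
Final offense level: 26.
Criminal history: 16 prior points → Category D (12+).
Level 26 falls in the 22-29 band.
Grid: Level 22-29 × Category D = 36-44 months.
Probation check: level 26 > 19 and category D ≤ D → not eligible.

No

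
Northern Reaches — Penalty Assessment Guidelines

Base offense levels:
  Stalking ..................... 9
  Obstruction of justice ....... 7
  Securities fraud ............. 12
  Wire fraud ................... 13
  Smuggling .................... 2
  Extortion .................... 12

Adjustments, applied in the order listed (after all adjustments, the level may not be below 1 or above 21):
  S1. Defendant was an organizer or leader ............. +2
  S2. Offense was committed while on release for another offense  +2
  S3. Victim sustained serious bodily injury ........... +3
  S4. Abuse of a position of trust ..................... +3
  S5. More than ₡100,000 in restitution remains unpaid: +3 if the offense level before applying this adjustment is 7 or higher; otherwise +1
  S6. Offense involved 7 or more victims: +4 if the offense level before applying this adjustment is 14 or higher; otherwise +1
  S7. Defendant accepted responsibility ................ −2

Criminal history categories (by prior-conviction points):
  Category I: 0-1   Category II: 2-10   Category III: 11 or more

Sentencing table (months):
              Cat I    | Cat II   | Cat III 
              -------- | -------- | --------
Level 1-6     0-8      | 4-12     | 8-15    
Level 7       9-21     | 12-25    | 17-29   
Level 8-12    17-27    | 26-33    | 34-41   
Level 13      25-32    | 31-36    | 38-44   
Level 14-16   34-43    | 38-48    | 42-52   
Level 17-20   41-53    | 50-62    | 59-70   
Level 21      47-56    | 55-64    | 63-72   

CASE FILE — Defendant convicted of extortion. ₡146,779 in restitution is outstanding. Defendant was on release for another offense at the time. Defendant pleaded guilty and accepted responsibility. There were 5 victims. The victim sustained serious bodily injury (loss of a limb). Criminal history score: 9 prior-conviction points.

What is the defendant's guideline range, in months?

Base offense level for extortion: 12.
S1 does not apply.
S2 applies: 12 + 2 = 14.
S3 applies: 14 + 3 = 17.
S5 applies (level before this adjustment is 17 ≥ 7, so +3): 17 + 3 = 20.
S7 applies: 20 − 2 = 18.
Final offense level: 18.
Criminal history: 9 prior points → Category II (2-10).
Level 18 falls in the 17-20 band.
Grid: Level 17-20 × Category II = 50-62 months.

50-62 months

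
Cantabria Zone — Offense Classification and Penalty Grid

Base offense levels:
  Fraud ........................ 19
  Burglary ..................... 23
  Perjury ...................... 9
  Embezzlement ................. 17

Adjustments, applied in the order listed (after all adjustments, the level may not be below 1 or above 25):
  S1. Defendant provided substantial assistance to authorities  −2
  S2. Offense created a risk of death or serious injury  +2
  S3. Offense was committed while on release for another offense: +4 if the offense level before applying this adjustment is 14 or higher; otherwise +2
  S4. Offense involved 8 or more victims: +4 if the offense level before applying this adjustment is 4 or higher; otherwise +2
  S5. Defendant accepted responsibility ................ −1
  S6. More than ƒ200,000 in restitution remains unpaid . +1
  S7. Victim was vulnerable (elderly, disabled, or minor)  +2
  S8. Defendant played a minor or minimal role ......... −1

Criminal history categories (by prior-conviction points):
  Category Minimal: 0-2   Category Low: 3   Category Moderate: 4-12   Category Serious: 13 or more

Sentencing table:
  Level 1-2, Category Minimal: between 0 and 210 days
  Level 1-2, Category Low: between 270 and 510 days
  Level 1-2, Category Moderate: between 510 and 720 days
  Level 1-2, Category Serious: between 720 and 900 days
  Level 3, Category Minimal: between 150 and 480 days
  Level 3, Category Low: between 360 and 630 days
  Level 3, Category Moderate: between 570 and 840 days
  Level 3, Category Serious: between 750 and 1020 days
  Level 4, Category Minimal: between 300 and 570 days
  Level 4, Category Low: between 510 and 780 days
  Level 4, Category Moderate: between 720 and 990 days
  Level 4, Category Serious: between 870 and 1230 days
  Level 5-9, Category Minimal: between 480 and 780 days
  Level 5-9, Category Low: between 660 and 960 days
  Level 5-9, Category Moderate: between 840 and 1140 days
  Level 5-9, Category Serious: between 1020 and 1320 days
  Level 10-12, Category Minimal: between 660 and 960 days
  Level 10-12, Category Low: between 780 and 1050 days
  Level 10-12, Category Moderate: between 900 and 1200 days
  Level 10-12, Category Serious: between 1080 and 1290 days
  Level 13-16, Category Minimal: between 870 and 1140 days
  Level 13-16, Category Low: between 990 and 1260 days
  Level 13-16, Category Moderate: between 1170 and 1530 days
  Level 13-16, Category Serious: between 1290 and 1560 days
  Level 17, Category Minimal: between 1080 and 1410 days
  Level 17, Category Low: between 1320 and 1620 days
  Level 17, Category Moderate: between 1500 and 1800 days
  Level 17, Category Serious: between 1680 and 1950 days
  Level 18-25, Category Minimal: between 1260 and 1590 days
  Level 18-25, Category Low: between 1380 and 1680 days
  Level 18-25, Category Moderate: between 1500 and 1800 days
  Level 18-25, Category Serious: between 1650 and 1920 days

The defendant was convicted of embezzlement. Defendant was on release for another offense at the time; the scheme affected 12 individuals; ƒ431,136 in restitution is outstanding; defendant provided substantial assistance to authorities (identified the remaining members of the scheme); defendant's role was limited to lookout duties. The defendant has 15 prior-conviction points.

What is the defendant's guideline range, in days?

Base offense level for embezzlement: 17.
S1 applies: 17 − 2 = 15.
S2 does not apply.
S3 applies (level before this adjustment is 15 ≥ 14, so +4): 15 + 4 = 19.
S4 applies (level before this adjustment is 19 ≥ 4, so +4): 19 + 4 = 23.
S5 does not apply.
S6 applies: 23 + 1 = 24.
S8 applies: 24 − 1 = 23.
Final offense level: 23.
Criminal history: 15 prior points → Category Serious (13+).
Level 23 falls in the 18-25 band.
Grid: Level 18-25 × Category Serious = 1650-1920 days.

1650-1920 days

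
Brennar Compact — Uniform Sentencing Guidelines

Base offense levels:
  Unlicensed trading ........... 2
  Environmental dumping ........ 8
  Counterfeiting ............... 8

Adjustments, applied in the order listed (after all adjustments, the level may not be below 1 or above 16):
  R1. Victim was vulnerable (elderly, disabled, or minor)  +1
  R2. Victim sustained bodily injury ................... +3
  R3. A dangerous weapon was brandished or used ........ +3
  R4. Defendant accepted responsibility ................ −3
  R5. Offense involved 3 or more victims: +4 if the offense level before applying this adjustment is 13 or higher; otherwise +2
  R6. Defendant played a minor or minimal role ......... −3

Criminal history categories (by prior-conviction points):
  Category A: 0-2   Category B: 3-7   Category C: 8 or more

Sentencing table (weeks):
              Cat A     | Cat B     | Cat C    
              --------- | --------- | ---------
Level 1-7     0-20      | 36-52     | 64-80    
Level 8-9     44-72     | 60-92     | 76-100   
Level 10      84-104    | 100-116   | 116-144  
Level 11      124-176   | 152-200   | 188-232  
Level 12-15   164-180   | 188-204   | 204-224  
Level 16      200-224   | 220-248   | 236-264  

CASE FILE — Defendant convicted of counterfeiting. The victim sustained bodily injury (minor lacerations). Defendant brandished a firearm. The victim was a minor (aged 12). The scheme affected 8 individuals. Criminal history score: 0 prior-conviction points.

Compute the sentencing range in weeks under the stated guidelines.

200-224 weeks

Base offense level for counterfeiting: 8.
R1 applies: 8 + 1 = 9.
R2 applies: 9 + 3 = 12.
R3 applies: 12 + 3 = 15.
R5 applies (level before this adjustment is 15 ≥ 13, so +4): 15 + 4 = 19.
Level 19 exceeds the maximum of 16; capped at 16.
Final offense level: 16.
Criminal history: 0 prior points → Category A (0-2).
Level 16 falls in the 16 band.
Grid: Level 16 × Category A = 200-224 weeks.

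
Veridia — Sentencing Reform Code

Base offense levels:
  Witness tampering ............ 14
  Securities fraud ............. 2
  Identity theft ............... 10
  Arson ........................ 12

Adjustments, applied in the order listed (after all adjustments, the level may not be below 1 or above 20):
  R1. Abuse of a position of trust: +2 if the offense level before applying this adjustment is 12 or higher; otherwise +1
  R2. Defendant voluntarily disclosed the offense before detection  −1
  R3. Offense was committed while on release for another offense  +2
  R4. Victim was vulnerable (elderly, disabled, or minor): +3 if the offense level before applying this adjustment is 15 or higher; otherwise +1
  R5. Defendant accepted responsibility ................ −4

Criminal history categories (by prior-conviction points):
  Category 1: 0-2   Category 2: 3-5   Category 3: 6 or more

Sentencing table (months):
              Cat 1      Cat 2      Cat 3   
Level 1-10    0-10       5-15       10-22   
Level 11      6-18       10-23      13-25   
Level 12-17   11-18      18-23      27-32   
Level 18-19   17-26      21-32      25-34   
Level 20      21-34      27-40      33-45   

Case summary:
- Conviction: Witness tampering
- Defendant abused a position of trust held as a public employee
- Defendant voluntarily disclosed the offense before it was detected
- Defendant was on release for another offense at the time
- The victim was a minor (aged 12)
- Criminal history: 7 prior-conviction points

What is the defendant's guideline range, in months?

Base offense level for witness tampering: 14.
R1 applies (level before this adjustment is 14 ≥ 12, so +2): 14 + 2 = 16.
R2 applies: 16 − 1 = 15.
R3 applies: 15 + 2 = 17.
R4 applies (level before this adjustment is 17 ≥ 15, so +3): 17 + 3 = 20.
R5 does not apply.
Final offense level: 20.
Criminal history: 7 prior points → Category 3 (6+).
Level 20 falls in the 20 band.
Grid: Level 20 × Category 3 = 33-45 months.

33-45 months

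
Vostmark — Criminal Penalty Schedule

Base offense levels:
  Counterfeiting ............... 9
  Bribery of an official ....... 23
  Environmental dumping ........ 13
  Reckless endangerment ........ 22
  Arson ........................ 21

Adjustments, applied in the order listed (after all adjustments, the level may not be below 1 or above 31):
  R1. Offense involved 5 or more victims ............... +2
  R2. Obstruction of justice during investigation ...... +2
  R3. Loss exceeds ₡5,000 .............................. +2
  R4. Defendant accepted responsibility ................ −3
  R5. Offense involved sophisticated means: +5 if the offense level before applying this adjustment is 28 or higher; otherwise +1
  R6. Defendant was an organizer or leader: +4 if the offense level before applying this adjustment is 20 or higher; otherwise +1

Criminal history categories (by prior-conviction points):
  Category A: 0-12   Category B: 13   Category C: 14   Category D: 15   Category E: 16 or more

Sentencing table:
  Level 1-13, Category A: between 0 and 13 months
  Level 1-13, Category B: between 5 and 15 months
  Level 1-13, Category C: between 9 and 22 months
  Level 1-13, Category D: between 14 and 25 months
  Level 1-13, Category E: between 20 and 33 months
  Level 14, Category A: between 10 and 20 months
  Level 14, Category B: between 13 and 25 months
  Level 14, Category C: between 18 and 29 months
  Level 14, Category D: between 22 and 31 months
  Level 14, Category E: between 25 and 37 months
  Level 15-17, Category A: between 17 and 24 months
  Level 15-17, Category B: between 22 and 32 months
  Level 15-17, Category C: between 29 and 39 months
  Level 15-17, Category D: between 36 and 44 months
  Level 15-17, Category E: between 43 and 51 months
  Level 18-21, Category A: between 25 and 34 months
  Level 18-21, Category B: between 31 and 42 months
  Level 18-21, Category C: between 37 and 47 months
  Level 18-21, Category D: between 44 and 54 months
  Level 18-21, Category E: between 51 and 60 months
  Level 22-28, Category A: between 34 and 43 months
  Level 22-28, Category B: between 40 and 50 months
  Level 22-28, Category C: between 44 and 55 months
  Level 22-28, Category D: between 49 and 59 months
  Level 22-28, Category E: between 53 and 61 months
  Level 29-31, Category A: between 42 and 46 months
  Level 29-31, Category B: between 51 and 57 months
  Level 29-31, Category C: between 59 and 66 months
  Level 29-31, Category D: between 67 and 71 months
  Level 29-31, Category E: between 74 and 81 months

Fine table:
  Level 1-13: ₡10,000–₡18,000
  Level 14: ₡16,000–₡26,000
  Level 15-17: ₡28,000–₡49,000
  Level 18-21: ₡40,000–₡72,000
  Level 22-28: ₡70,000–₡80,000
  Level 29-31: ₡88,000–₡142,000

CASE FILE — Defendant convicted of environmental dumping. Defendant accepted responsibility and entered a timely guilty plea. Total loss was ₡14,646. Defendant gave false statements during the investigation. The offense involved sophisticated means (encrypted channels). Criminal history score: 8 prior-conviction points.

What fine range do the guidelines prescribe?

Base offense level for environmental dumping: 13.
R1 does not apply.
R2 applies: 13 + 2 = 15.
R3 applies: 15 + 2 = 17.
R4 applies: 17 − 3 = 14.
R5 applies (level before this adjustment is 14 < 28, so +1): 14 + 1 = 15.
Final offense level: 15.
Level 15 falls in the 15-17 band.
Fine table: Level 15-17 → ₡28,000–₡49,000.

₡28,000–₡49,000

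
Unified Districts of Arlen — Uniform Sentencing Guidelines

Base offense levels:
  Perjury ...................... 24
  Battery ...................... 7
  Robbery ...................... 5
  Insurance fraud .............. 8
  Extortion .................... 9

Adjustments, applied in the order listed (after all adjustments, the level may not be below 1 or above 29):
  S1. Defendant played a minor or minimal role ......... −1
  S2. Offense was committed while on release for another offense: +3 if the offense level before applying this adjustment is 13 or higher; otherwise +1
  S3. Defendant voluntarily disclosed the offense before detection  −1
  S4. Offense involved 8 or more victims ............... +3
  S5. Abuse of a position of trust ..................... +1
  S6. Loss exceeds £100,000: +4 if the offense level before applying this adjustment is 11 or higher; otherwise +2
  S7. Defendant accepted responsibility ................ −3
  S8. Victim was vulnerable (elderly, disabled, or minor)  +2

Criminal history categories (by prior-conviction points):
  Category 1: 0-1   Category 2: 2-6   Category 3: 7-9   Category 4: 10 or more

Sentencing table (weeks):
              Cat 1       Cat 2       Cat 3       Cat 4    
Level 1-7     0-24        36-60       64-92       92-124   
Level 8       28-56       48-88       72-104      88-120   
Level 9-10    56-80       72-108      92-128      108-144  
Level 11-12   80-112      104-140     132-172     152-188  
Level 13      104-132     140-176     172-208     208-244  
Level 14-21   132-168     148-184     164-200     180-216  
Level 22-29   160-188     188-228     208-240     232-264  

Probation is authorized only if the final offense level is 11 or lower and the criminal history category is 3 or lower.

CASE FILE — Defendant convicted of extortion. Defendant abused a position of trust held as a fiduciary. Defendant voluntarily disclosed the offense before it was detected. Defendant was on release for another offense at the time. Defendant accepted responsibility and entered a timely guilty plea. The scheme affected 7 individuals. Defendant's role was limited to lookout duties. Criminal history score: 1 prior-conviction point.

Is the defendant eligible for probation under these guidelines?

Base offense level for extortion: 9.
S1 applies: 9 − 1 = 8.
S2 applies (level before this adjustment is 8 < 13, so +1): 8 + 1 = 9.
S3 applies: 9 − 1 = 8.
S5 applies: 8 + 1 = 9.
S6 does not apply.
S7 applies: 9 − 3 = 6.
S8 does not apply.
Final offense level: 6.
Criminal history: 1 prior point → Category 1 (0-1).
Level 6 falls in the 1-7 band.
Grid: Level 1-7 × Category 1 = 0-24 weeks.
Probation check: level 6 ≤ 11 and category 1 ≤ 3 → eligible.

Yes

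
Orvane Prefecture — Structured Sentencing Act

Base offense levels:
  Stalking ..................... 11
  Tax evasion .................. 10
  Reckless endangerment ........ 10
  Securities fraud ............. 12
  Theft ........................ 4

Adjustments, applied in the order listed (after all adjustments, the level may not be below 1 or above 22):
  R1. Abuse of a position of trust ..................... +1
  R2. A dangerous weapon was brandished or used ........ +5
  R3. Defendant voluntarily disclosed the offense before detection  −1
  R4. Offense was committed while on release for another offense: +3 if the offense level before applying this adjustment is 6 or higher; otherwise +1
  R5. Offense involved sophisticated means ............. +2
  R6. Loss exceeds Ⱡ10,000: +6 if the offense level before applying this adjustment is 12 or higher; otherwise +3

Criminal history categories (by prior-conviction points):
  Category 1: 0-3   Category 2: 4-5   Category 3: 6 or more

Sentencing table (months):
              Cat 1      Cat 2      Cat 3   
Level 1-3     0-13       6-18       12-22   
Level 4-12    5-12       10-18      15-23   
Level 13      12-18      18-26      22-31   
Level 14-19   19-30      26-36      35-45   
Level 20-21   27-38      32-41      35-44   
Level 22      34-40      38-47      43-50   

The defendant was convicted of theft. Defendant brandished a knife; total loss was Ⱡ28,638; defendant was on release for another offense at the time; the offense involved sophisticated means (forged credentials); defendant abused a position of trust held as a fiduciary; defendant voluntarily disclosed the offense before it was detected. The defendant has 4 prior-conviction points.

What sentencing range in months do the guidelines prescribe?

Base offense level for theft: 4.
R1 applies: 4 + 1 = 5.
R2 applies: 5 + 5 = 10.
R3 applies: 10 − 1 = 9.
R4 applies (level before this adjustment is 9 ≥ 6, so +3): 9 + 3 = 12.
R5 applies: 12 + 2 = 14.
R6 applies (level before this adjustment is 14 ≥ 12, so +6): 14 + 6 = 20.
Final offense level: 20.
Criminal history: 4 prior points → Category 2 (4-5).
Level 20 falls in the 20-21 band.
Grid: Level 20-21 × Category 2 = 32-41 months.

32-41 months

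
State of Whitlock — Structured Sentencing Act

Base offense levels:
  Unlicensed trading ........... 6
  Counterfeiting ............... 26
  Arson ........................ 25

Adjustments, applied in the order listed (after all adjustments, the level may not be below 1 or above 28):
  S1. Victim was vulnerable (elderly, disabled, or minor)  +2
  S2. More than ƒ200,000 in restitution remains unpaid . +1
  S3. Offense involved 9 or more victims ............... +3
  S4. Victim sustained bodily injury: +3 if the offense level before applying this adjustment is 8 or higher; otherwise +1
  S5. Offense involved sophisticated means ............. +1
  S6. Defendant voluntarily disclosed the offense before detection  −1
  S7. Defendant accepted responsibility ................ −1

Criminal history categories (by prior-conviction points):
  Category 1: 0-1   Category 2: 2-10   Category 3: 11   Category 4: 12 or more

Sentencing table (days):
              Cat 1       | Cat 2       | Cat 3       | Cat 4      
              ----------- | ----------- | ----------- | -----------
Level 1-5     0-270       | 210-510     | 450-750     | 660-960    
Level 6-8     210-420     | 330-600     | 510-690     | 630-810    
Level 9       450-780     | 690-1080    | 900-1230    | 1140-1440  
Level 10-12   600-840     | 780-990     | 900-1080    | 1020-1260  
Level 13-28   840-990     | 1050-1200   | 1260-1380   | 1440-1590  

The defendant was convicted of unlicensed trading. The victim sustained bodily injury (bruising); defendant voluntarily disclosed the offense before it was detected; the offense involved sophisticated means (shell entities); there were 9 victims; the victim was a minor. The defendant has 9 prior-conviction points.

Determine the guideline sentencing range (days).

Base offense level for unlicensed trading: 6.
S1 applies: 6 + 2 = 8.
S3 applies: 8 + 3 = 11.
S4 applies (level before this adjustment is 11 ≥ 8, so +3): 11 + 3 = 14.
S5 applies: 14 + 1 = 15.
S6 applies: 15 − 1 = 14.
S7 does not apply.
Final offense level: 14.
Criminal history: 9 prior points → Category 2 (2-10).
Level 14 falls in the 13-28 band.
Grid: Level 13-28 × Category 2 = 1050-1200 days.

1050-1200 days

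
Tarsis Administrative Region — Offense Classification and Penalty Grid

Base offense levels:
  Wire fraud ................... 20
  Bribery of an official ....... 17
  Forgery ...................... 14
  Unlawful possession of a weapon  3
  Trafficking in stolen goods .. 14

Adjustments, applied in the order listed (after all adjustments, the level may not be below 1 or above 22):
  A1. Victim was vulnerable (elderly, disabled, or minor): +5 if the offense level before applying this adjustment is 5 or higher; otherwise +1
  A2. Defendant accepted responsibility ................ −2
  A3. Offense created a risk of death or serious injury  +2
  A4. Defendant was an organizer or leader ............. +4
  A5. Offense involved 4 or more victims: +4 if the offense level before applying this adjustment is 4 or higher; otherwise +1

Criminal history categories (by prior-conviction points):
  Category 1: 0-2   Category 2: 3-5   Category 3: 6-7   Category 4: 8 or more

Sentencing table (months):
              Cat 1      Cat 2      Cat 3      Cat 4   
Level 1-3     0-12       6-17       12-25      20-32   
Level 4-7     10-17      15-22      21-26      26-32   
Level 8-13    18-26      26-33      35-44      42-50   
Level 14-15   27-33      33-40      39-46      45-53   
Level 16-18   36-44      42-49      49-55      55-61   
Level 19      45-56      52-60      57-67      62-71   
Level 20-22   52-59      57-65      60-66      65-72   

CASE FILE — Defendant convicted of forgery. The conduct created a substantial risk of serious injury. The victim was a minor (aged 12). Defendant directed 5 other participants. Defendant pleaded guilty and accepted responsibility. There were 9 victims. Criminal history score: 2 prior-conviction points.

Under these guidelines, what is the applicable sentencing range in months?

52-59 months

Base offense level for forgery: 14.
A1 applies (level before this adjustment is 14 ≥ 5, so +5): 14 + 5 = 19.
A2 applies: 19 − 2 = 17.
A3 applies: 17 + 2 = 19.
A4 applies: 19 + 4 = 23.
A5 applies (level before this adjustment is 23 ≥ 4, so +4): 23 + 4 = 27.
Level 27 exceeds the maximum of 22; capped at 22.
Final offense level: 22.
Criminal history: 2 prior points → Category 1 (0-2).
Level 22 falls in the 20-22 band.
Grid: Level 20-22 × Category 1 = 52-59 months.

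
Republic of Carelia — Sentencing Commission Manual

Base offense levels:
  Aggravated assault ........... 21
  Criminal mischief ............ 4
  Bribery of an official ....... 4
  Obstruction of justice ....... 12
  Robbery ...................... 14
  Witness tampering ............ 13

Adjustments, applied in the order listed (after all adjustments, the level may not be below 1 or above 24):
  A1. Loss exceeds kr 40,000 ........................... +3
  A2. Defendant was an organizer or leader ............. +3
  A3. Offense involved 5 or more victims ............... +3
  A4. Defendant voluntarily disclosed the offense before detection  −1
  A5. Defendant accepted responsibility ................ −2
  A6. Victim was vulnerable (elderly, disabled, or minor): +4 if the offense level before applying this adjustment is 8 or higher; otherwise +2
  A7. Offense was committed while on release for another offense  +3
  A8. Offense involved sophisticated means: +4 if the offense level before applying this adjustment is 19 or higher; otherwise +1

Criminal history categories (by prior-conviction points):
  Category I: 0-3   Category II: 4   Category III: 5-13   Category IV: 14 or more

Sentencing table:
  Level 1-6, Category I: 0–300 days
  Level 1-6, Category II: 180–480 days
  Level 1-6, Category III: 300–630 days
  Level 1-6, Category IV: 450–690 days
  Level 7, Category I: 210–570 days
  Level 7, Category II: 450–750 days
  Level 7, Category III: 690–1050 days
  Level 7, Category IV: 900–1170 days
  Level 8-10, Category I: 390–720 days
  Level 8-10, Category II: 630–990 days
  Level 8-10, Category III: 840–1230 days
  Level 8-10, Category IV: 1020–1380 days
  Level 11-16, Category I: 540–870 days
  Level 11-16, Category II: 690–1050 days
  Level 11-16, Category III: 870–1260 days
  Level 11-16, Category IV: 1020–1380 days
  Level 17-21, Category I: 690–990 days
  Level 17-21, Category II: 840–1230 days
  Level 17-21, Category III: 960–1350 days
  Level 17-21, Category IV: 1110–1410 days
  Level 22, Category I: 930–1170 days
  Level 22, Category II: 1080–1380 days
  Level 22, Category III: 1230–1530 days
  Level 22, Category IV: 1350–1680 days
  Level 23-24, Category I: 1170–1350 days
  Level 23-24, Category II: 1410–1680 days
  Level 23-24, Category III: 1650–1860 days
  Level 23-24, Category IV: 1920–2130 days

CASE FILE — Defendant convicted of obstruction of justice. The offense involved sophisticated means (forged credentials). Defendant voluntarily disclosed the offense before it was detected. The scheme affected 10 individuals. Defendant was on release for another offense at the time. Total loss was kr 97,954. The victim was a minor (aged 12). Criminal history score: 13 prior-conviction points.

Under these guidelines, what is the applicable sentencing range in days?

1650-1860 days

Base offense level for obstruction of justice: 12.
A1 applies: 12 + 3 = 15.
A2 does not apply.
A3 applies: 15 + 3 = 18.
A4 applies: 18 − 1 = 17.
A5 does not apply.
A6 applies (level before this adjustment is 17 ≥ 8, so +4): 17 + 4 = 21.
A7 applies: 21 + 3 = 24.
A8 applies (level before this adjustment is 24 ≥ 19, so +4): 24 + 4 = 28.
Level 28 exceeds the maximum of 24; capped at 24.
Final offense level: 24.
Criminal history: 13 prior points → Category III (5-13).
Level 24 falls in the 23-24 band.
Grid: Level 23-24 × Category III = 1650-1860 days.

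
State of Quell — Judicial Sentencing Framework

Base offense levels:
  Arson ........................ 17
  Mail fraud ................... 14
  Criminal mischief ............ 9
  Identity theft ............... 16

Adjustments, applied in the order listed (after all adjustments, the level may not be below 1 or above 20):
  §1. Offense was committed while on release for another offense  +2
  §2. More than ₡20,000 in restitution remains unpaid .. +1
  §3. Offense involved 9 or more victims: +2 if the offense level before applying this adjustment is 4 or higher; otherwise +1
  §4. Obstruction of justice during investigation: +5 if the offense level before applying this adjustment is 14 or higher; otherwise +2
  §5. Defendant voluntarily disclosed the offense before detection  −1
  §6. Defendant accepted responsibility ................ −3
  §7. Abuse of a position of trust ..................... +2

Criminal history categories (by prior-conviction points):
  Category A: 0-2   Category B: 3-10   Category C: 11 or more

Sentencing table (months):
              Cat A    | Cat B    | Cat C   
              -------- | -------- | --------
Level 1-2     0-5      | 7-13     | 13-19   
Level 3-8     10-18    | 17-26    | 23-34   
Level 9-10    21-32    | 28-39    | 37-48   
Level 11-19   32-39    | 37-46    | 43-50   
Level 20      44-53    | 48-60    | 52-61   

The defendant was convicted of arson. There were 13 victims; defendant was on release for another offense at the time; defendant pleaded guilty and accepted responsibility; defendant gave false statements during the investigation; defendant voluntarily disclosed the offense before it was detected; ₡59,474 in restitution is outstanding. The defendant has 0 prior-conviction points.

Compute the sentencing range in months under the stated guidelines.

Base offense level for arson: 17.
§1 applies: 17 + 2 = 19.
§2 applies: 19 + 1 = 20.
§3 applies (level before this adjustment is 20 ≥ 4, so +2): 20 + 2 = 22.
§4 applies (level before this adjustment is 22 ≥ 14, so +5): 22 + 5 = 27.
§5 applies: 27 − 1 = 26.
§6 applies: 26 − 3 = 23.
Level 23 exceeds the maximum of 20; capped at 20.
Final offense level: 20.
Criminal history: 0 prior points → Category A (0-2).
Level 20 falls in the 20 band.
Grid: Level 20 × Category A = 44-53 months.

44-53 months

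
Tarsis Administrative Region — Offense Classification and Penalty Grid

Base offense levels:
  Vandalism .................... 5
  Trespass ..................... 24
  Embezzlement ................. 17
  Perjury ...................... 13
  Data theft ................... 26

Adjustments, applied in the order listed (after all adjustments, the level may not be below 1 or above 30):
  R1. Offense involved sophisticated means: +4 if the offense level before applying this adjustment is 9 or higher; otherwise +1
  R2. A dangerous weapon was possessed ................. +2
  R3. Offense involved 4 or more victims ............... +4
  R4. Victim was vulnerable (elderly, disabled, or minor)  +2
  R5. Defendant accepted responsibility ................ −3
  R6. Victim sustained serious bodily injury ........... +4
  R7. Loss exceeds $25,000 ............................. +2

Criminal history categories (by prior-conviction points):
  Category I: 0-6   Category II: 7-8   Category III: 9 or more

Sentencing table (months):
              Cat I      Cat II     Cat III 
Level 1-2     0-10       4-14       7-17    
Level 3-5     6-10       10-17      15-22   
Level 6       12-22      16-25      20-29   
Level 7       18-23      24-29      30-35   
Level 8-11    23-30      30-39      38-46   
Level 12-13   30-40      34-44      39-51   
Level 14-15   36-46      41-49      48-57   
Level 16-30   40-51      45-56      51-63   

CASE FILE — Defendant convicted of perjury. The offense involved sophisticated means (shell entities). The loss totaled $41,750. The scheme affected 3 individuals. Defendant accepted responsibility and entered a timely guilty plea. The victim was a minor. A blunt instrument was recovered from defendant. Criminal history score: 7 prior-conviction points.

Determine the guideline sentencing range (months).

45-56 months

Base offense level for perjury: 13.
R1 applies (level before this adjustment is 13 ≥ 9, so +4): 13 + 4 = 17.
R2 applies: 17 + 2 = 19.
R4 applies: 19 + 2 = 21.
R5 applies: 21 − 3 = 18.
R6 does not apply.
R7 applies: 18 + 2 = 20.
Final offense level: 20.
Criminal history: 7 prior points → Category II (7-8).
Level 20 falls in the 16-30 band.
Grid: Level 16-30 × Category II = 45-56 months.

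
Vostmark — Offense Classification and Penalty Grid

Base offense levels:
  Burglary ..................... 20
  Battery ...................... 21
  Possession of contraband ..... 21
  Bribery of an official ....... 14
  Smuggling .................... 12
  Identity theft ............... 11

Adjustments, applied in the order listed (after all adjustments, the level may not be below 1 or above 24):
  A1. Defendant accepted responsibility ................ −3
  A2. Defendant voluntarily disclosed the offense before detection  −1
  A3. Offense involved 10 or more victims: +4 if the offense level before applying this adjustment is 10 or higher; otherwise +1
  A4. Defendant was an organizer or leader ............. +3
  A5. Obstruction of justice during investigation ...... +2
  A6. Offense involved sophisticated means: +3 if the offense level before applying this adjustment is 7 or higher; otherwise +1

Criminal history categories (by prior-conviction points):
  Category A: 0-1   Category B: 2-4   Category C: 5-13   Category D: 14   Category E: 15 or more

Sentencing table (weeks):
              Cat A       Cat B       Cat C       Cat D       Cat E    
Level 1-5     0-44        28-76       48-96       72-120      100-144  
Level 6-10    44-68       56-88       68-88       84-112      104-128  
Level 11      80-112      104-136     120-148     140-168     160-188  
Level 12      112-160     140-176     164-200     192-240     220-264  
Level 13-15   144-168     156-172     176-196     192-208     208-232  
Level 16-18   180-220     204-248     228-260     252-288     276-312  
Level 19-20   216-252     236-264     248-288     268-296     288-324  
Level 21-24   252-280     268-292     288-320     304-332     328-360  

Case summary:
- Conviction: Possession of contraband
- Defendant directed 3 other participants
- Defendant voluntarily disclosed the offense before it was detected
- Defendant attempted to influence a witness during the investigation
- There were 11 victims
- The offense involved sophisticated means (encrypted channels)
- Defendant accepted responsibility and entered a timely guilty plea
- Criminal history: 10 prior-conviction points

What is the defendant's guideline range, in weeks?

288-320 weeks

Base offense level for possession of contraband: 21.
A1 applies: 21 − 3 = 18.
A2 applies: 18 − 1 = 17.
A3 applies (level before this adjustment is 17 ≥ 10, so +4): 17 + 4 = 21.
A4 applies: 21 + 3 = 24.
A5 applies: 24 + 2 = 26.
A6 applies (level before this adjustment is 26 ≥ 7, so +3): 26 + 3 = 29.
Level 29 exceeds the maximum of 24; capped at 24.
Final offense level: 24.
Criminal history: 10 prior points → Category C (5-13).
Level 24 falls in the 21-24 band.
Grid: Level 21-24 × Category C = 288-320 weeks.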